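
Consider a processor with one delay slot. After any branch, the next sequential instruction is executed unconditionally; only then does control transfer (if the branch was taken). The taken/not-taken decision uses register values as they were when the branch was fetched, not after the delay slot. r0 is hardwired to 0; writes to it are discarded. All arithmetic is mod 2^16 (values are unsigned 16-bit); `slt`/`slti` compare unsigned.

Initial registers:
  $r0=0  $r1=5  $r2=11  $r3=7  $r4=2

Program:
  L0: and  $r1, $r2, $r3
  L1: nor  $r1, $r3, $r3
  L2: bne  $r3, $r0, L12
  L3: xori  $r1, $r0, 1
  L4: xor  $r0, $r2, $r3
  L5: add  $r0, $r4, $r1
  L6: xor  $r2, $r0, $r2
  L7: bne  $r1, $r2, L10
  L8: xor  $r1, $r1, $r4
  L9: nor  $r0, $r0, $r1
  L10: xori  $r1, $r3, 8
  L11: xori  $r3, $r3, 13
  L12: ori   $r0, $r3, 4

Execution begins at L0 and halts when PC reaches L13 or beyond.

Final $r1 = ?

1

#0 and  $r1, $r2, $r3 ; 0/3/11/7/2
#1 nor  $r1, $r3, $r3 ; 0/65528/11/7/2
#2 bne  $r3, $r0, L12 ; 0/65528/11/7/2 ; →target
#3 xori  $r1, $r0, 1 ; 0/1/11/7/2
#12 ori   $r0, $r3, 4 ; 0/1/11/7/2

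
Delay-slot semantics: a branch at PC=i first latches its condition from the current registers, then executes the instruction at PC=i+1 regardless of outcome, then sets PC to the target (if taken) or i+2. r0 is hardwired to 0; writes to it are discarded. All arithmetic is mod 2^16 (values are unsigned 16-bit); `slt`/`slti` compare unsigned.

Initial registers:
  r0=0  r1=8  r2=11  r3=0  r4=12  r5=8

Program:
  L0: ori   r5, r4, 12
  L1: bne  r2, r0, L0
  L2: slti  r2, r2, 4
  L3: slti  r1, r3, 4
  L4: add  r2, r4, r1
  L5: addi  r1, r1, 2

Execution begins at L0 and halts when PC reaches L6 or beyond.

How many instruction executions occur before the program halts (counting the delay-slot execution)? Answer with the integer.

9

PC=0  ori   r5, r4, 12       | r0=0 r1=8 r2=11 r3=0 r4=12 r5=12
PC=1  bne  r2, r0, L0        | r0=0 r1=8 r2=11 r3=0 r4=12 r5=12  [TAKEN]
PC=2  slti  r2, r2, 4        | r0=0 r1=8 r2=0 r3=0 r4=12 r5=12
PC=0  ori   r5, r4, 12       | r0=0 r1=8 r2=0 r3=0 r4=12 r5=12
PC=1  bne  r2, r0, L0        | r0=0 r1=8 r2=0 r3=0 r4=12 r5=12  [not taken]
PC=2  slti  r2, r2, 4        | r0=0 r1=8 r2=1 r3=0 r4=12 r5=12
PC=3  slti  r1, r3, 4        | r0=0 r1=1 r2=1 r3=0 r4=12 r5=12
PC=4  add  r2, r4, r1        | r0=0 r1=1 r2=13 r3=0 r4=12 r5=12
PC=5  addi  r1, r1, 2        | r0=0 r1=3 r2=13 r3=0 r4=12 r5=12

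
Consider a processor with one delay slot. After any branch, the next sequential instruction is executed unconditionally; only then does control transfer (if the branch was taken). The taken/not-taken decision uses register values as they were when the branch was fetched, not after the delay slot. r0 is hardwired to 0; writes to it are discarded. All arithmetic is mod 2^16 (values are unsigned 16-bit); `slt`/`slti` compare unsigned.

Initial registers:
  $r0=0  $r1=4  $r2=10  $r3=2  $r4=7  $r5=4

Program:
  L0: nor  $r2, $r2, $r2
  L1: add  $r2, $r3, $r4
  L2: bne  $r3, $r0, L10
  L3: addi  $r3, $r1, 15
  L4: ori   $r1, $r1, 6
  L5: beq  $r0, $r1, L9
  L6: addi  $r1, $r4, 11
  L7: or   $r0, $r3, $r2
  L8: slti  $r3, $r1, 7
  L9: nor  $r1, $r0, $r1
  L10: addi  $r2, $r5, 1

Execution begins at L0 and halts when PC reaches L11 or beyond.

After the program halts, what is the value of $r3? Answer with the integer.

  step pc=0: nor  $r2, $r2, $r2  regs=(0,4,65525,2,7,4)
  step pc=1: add  $r2, $r3, $r4  regs=(0,4,9,2,7,4)
  step pc=2: bne  $r3, $r0, L10  cond=T  regs=(0,4,9,2,7,4)
  step pc=3: addi  $r3, $r1, 15  regs=(0,4,9,19,7,4)
  step pc=10: addi  $r2, $r5, 1  regs=(0,4,5,19,7,4)

19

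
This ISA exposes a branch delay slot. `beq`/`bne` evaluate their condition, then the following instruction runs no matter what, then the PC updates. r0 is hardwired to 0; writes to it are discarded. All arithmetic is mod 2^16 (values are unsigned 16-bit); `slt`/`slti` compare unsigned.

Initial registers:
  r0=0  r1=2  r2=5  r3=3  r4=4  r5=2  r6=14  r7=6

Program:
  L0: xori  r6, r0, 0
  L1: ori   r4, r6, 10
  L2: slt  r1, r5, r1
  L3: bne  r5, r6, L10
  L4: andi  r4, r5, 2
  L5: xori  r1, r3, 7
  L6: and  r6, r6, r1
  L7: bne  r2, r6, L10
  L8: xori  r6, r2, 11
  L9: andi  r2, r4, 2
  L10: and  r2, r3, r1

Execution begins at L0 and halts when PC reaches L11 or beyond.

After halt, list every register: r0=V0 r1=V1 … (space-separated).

  step pc=0: xori  r6, r0, 0  regs=(0,2,5,3,4,2,0,6)
  step pc=1: ori   r4, r6, 10  regs=(0,2,5,3,10,2,0,6)
  step pc=2: slt  r1, r5, r1  regs=(0,0,5,3,10,2,0,6)
  step pc=3: bne  r5, r6, L10  cond=T  regs=(0,0,5,3,10,2,0,6)
  step pc=4: andi  r4, r5, 2  regs=(0,0,5,3,2,2,0,6)
  step pc=10: and  r2, r3, r1  regs=(0,0,0,3,2,2,0,6)

r0=0 r1=0 r2=0 r3=3 r4=2 r5=2 r6=0 r7=6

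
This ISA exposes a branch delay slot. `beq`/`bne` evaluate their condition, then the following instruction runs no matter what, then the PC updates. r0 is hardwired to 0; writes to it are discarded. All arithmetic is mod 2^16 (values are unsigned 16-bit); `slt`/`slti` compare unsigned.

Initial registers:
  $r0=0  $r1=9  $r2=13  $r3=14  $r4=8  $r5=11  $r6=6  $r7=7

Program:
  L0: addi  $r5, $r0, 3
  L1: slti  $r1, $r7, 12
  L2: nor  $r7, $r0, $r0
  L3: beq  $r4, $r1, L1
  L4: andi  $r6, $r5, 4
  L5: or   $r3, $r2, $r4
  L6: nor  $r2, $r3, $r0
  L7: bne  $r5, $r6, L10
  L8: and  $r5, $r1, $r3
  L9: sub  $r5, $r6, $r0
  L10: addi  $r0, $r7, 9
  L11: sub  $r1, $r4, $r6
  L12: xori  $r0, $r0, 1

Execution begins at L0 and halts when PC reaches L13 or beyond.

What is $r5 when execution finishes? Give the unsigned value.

1

  step pc=0: addi  $r5, $r0, 3  regs=(0,9,13,14,8,3,6,7)
  step pc=1: slti  $r1, $r7, 12  regs=(0,1,13,14,8,3,6,7)
  step pc=2: nor  $r7, $r0, $r0  regs=(0,1,13,14,8,3,6,65535)
  step pc=3: beq  $r4, $r1, L1  cond=F  regs=(0,1,13,14,8,3,6,65535)
  step pc=4: andi  $r6, $r5, 4  regs=(0,1,13,14,8,3,0,65535)
  step pc=5: or   $r3, $r2, $r4  regs=(0,1,13,13,8,3,0,65535)
  step pc=6: nor  $r2, $r3, $r0  regs=(0,1,65522,13,8,3,0,65535)
  step pc=7: bne  $r5, $r6, L10  cond=T  regs=(0,1,65522,13,8,3,0,65535)
  step pc=8: and  $r5, $r1, $r3  regs=(0,1,65522,13,8,1,0,65535)
  step pc=10: addi  $r0, $r7, 9  regs=(0,1,65522,13,8,1,0,65535)
  step pc=11: sub  $r1, $r4, $r6  regs=(0,8,65522,13,8,1,0,65535)
  step pc=12: xori  $r0, $r0, 1  regs=(0,8,65522,13,8,1,0,65535)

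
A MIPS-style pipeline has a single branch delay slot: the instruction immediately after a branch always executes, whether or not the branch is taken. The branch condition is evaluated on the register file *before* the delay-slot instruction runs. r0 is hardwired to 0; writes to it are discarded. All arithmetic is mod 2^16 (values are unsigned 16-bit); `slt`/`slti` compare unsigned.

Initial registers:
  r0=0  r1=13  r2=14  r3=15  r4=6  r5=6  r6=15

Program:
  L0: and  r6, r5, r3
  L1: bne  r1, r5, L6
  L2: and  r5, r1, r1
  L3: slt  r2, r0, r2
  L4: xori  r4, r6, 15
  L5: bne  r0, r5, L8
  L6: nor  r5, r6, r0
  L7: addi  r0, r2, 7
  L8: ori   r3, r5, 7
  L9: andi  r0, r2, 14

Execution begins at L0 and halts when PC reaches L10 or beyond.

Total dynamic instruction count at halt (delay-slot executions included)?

7

#0 and  r6, r5, r3 ; 0/13/14/15/6/6/6
#1 bne  r1, r5, L6 ; 0/13/14/15/6/6/6 ; →target
#2 and  r5, r1, r1 ; 0/13/14/15/6/13/6
#6 nor  r5, r6, r0 ; 0/13/14/15/6/65529/6
#7 addi  r0, r2, 7 ; 0/13/14/15/6/65529/6
#8 ori   r3, r5, 7 ; 0/13/14/65535/6/65529/6
#9 andi  r0, r2, 14 ; 0/13/14/65535/6/65529/6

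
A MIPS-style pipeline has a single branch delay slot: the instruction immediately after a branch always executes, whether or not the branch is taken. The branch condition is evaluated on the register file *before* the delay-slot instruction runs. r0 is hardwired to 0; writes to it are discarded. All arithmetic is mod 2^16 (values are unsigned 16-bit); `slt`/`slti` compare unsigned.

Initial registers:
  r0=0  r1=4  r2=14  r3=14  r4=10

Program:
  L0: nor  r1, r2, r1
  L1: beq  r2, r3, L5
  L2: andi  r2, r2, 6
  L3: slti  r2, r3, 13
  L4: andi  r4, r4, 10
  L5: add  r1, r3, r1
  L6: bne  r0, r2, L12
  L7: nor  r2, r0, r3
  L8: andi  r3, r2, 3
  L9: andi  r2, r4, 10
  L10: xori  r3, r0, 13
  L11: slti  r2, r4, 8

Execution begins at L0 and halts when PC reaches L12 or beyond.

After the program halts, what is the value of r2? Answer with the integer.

  step pc=0: nor  r1, r2, r1  regs=(0,65521,14,14,10)
  step pc=1: beq  r2, r3, L5  cond=T  regs=(0,65521,14,14,10)
  step pc=2: andi  r2, r2, 6  regs=(0,65521,6,14,10)
  step pc=5: add  r1, r3, r1  regs=(0,65535,6,14,10)
  step pc=6: bne  r0, r2, L12  cond=T  regs=(0,65535,6,14,10)
  step pc=7: nor  r2, r0, r3  regs=(0,65535,65521,14,10)

65521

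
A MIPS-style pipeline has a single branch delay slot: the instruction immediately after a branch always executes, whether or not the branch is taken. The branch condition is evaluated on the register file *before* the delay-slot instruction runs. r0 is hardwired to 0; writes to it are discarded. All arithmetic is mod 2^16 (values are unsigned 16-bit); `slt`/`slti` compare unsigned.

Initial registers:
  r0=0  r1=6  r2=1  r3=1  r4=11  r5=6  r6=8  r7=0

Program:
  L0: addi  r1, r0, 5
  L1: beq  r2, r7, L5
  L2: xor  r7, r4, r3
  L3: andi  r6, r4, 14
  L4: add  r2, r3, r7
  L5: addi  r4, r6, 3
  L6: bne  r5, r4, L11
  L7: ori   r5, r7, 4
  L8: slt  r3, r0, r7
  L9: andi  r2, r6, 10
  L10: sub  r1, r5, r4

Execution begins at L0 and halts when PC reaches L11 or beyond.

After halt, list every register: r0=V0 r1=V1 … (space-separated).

r0=0 r1=5 r2=11 r3=1 r4=13 r5=14 r6=10 r7=10

  step pc=0: addi  r1, r0, 5  regs=(0,5,1,1,11,6,8,0)
  step pc=1: beq  r2, r7, L5  cond=F  regs=(0,5,1,1,11,6,8,0)
  step pc=2: xor  r7, r4, r3  regs=(0,5,1,1,11,6,8,10)
  step pc=3: andi  r6, r4, 14  regs=(0,5,1,1,11,6,10,10)
  step pc=4: add  r2, r3, r7  regs=(0,5,11,1,11,6,10,10)
  step pc=5: addi  r4, r6, 3  regs=(0,5,11,1,13,6,10,10)
  step pc=6: bne  r5, r4, L11  cond=T  regs=(0,5,11,1,13,6,10,10)
  step pc=7: ori   r5, r7, 4  regs=(0,5,11,1,13,14,10,10)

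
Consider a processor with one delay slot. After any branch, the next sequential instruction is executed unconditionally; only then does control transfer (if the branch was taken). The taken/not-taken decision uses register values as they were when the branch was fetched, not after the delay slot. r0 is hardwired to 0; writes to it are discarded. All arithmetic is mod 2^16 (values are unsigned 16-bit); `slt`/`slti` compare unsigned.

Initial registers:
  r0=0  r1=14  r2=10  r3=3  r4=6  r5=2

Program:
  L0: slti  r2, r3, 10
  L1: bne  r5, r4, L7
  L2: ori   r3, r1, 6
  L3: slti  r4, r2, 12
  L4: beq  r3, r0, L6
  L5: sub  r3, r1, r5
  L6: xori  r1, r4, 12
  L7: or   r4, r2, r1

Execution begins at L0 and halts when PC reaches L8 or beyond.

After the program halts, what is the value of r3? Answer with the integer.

#0 slti  r2, r3, 10 ; 0/14/1/3/6/2
#1 bne  r5, r4, L7 ; 0/14/1/3/6/2 ; →target
#2 ori   r3, r1, 6 ; 0/14/1/14/6/2
#7 or   r4, r2, r1 ; 0/14/1/14/15/2

14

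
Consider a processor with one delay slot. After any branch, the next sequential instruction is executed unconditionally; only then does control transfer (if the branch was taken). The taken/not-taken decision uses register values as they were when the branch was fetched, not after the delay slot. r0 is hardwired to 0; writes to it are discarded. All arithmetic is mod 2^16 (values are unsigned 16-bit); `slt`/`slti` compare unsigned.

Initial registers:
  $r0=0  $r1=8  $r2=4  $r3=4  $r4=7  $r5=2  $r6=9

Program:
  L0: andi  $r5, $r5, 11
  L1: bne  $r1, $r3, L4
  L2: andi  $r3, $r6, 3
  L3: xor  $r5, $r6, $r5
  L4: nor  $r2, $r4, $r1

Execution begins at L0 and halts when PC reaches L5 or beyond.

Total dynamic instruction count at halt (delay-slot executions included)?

[0] andi  $r5, $r5, 11  →  {$r0:0, $r1:8, $r2:4, $r3:4, $r4:7, $r5:2, $r6:9}
[1] bne  $r1, $r3, L4  →  {$r0:0, $r1:8, $r2:4, $r3:4, $r4:7, $r5:2, $r6:9}  ⟨branch taken⟩
[2] andi  $r3, $r6, 3  →  {$r0:0, $r1:8, $r2:4, $r3:1, $r4:7, $r5:2, $r6:9}
[4] nor  $r2, $r4, $r1  →  {$r0:0, $r1:8, $r2:65520, $r3:1, $r4:7, $r5:2, $r6:9}

4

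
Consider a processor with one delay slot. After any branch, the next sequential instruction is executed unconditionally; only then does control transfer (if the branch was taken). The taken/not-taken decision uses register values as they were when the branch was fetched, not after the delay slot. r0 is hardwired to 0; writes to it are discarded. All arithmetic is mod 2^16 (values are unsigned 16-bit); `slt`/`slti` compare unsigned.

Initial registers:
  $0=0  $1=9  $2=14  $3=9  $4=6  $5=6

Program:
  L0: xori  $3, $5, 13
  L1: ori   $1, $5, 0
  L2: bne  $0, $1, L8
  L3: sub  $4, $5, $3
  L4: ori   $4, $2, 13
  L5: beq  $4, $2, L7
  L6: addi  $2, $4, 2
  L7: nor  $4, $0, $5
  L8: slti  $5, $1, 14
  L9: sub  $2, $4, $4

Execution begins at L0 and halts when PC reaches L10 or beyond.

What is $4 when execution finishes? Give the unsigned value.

[0] xori  $3, $5, 13  →  {$0:0, $1:9, $2:14, $3:11, $4:6, $5:6}
[1] ori   $1, $5, 0  →  {$0:0, $1:6, $2:14, $3:11, $4:6, $5:6}
[2] bne  $0, $1, L8  →  {$0:0, $1:6, $2:14, $3:11, $4:6, $5:6}  ⟨branch taken⟩
[3] sub  $4, $5, $3  →  {$0:0, $1:6, $2:14, $3:11, $4:65531, $5:6}
[8] slti  $5, $1, 14  →  {$0:0, $1:6, $2:14, $3:11, $4:65531, $5:1}
[9] sub  $2, $4, $4  →  {$0:0, $1:6, $2:0, $3:11, $4:65531, $5:1}

65531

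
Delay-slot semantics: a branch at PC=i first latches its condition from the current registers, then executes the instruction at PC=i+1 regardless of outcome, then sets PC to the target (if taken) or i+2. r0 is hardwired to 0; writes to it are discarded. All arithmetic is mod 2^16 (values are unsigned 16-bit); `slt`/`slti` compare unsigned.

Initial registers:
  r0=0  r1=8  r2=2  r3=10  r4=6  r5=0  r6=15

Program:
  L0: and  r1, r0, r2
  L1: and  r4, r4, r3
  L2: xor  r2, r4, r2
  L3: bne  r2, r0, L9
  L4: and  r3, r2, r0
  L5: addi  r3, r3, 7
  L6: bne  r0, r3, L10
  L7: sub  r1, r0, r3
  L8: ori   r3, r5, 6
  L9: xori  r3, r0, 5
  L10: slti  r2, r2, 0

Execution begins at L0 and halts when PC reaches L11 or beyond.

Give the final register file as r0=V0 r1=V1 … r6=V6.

  step pc=0: and  r1, r0, r2  regs=(0,0,2,10,6,0,15)
  step pc=1: and  r4, r4, r3  regs=(0,0,2,10,2,0,15)
  step pc=2: xor  r2, r4, r2  regs=(0,0,0,10,2,0,15)
  step pc=3: bne  r2, r0, L9  cond=F  regs=(0,0,0,10,2,0,15)
  step pc=4: and  r3, r2, r0  regs=(0,0,0,0,2,0,15)
  step pc=5: addi  r3, r3, 7  regs=(0,0,0,7,2,0,15)
  step pc=6: bne  r0, r3, L10  cond=T  regs=(0,0,0,7,2,0,15)
  step pc=7: sub  r1, r0, r3  regs=(0,65529,0,7,2,0,15)
  step pc=10: slti  r2, r2, 0  regs=(0,65529,0,7,2,0,15)

r0=0 r1=65529 r2=0 r3=7 r4=2 r5=0 r6=15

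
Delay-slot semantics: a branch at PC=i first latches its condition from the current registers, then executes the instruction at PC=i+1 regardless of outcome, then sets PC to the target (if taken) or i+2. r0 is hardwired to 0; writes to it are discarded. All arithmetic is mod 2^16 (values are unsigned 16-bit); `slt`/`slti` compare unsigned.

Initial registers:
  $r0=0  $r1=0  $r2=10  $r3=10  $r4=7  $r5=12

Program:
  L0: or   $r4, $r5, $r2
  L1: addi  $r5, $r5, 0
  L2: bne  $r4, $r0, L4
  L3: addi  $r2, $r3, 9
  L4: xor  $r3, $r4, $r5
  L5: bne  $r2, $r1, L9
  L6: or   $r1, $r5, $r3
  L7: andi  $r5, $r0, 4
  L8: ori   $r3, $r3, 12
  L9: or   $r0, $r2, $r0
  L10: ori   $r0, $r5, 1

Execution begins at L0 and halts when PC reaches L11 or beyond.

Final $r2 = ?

19

  step pc=0: or   $r4, $r5, $r2  regs=(0,0,10,10,14,12)
  step pc=1: addi  $r5, $r5, 0  regs=(0,0,10,10,14,12)
  step pc=2: bne  $r4, $r0, L4  cond=T  regs=(0,0,10,10,14,12)
  step pc=3: addi  $r2, $r3, 9  regs=(0,0,19,10,14,12)
  step pc=4: xor  $r3, $r4, $r5  regs=(0,0,19,2,14,12)
  step pc=5: bne  $r2, $r1, L9  cond=T  regs=(0,0,19,2,14,12)
  step pc=6: or   $r1, $r5, $r3  regs=(0,14,19,2,14,12)
  step pc=9: or   $r0, $r2, $r0  regs=(0,14,19,2,14,12)
  step pc=10: ori   $r0, $r5, 1  regs=(0,14,19,2,14,12)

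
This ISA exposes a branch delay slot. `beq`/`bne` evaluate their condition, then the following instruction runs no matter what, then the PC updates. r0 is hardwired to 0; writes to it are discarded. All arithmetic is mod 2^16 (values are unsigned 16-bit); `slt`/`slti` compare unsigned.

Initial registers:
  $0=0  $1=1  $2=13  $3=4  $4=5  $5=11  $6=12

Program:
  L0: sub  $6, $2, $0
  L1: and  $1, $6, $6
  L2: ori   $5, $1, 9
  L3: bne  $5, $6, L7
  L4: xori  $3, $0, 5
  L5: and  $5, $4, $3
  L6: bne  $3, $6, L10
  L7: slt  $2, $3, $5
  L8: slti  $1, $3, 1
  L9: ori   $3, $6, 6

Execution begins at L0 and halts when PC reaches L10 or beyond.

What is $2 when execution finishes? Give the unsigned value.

[0] sub  $6, $2, $0  →  {$0:0, $1:1, $2:13, $3:4, $4:5, $5:11, $6:13}
[1] and  $1, $6, $6  →  {$0:0, $1:13, $2:13, $3:4, $4:5, $5:11, $6:13}
[2] ori   $5, $1, 9  →  {$0:0, $1:13, $2:13, $3:4, $4:5, $5:13, $6:13}
[3] bne  $5, $6, L7  →  {$0:0, $1:13, $2:13, $3:4, $4:5, $5:13, $6:13}  ⟨branch fallthrough⟩
[4] xori  $3, $0, 5  →  {$0:0, $1:13, $2:13, $3:5, $4:5, $5:13, $6:13}
[5] and  $5, $4, $3  →  {$0:0, $1:13, $2:13, $3:5, $4:5, $5:5, $6:13}
[6] bne  $3, $6, L10  →  {$0:0, $1:13, $2:13, $3:5, $4:5, $5:5, $6:13}  ⟨branch taken⟩
[7] slt  $2, $3, $5  →  {$0:0, $1:13, $2:0, $3:5, $4:5, $5:5, $6:13}

0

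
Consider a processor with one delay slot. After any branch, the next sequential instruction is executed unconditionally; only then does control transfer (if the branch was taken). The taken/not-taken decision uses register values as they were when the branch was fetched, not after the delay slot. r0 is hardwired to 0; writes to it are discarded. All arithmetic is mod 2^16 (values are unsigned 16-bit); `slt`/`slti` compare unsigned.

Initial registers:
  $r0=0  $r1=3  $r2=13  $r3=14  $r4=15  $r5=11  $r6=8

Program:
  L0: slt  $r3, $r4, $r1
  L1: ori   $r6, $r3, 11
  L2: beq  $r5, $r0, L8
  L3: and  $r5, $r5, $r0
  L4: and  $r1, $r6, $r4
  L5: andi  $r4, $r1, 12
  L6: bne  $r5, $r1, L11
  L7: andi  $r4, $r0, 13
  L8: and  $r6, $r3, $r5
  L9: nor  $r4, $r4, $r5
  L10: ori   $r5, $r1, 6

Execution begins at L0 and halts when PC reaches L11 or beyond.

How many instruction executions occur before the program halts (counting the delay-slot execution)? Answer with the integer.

  step pc=0: slt  $r3, $r4, $r1  regs=(0,3,13,0,15,11,8)
  step pc=1: ori   $r6, $r3, 11  regs=(0,3,13,0,15,11,11)
  step pc=2: beq  $r5, $r0, L8  cond=F  regs=(0,3,13,0,15,11,11)
  step pc=3: and  $r5, $r5, $r0  regs=(0,3,13,0,15,0,11)
  step pc=4: and  $r1, $r6, $r4  regs=(0,11,13,0,15,0,11)
  step pc=5: andi  $r4, $r1, 12  regs=(0,11,13,0,8,0,11)
  step pc=6: bne  $r5, $r1, L11  cond=T  regs=(0,11,13,0,8,0,11)
  step pc=7: andi  $r4, $r0, 13  regs=(0,11,13,0,0,0,11)

8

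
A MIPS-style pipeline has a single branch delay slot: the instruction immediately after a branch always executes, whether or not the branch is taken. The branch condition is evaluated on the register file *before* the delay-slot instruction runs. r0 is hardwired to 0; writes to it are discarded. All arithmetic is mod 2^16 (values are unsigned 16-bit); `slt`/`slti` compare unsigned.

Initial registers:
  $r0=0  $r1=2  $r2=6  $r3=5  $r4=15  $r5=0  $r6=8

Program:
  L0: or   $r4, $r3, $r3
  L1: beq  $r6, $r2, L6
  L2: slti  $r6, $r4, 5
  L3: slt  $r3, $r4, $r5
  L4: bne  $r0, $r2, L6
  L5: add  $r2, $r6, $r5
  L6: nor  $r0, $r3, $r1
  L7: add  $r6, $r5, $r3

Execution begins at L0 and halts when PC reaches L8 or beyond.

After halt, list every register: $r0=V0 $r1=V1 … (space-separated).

  step pc=0: or   $r4, $r3, $r3  regs=(0,2,6,5,5,0,8)
  step pc=1: beq  $r6, $r2, L6  cond=F  regs=(0,2,6,5,5,0,8)
  step pc=2: slti  $r6, $r4, 5  regs=(0,2,6,5,5,0,0)
  step pc=3: slt  $r3, $r4, $r5  regs=(0,2,6,0,5,0,0)
  step pc=4: bne  $r0, $r2, L6  cond=T  regs=(0,2,6,0,5,0,0)
  step pc=5: add  $r2, $r6, $r5  regs=(0,2,0,0,5,0,0)
  step pc=6: nor  $r0, $r3, $r1  regs=(0,2,0,0,5,0,0)
  step pc=7: add  $r6, $r5, $r3  regs=(0,2,0,0,5,0,0)

$r0=0 $r1=2 $r2=0 $r3=0 $r4=5 $r5=0 $r6=0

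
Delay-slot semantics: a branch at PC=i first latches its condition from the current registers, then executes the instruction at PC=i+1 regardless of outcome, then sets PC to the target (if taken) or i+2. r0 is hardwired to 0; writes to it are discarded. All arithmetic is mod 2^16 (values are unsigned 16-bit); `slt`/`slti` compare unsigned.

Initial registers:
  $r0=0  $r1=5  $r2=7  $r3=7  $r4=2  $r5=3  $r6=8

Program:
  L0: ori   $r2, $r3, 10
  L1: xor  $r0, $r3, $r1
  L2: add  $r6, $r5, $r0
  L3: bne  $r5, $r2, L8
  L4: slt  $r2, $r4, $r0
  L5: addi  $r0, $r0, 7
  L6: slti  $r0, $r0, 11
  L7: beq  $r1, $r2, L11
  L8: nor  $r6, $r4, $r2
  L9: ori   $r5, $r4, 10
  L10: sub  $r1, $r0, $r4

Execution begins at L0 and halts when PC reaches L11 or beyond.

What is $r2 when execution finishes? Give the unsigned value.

0

#0 ori   $r2, $r3, 10 ; 0/5/15/7/2/3/8
#1 xor  $r0, $r3, $r1 ; 0/5/15/7/2/3/8
#2 add  $r6, $r5, $r0 ; 0/5/15/7/2/3/3
#3 bne  $r5, $r2, L8 ; 0/5/15/7/2/3/3 ; →target
#4 slt  $r2, $r4, $r0 ; 0/5/0/7/2/3/3
#8 nor  $r6, $r4, $r2 ; 0/5/0/7/2/3/65533
#9 ori   $r5, $r4, 10 ; 0/5/0/7/2/10/65533
#10 sub  $r1, $r0, $r4 ; 0/65534/0/7/2/10/65533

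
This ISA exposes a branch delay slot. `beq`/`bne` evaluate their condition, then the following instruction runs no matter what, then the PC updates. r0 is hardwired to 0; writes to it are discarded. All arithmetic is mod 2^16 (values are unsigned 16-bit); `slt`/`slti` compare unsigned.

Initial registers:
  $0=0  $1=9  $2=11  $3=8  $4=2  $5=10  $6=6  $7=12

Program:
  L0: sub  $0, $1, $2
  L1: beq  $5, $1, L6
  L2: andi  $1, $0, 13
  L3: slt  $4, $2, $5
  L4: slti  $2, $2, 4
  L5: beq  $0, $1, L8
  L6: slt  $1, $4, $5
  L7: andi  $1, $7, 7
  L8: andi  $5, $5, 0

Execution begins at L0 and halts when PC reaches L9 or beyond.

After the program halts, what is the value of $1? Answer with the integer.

PC=0  sub  $0, $1, $2        | $0=0 $1=9 $2=11 $3=8 $4=2 $5=10 $6=6 $7=12
PC=1  beq  $5, $1, L6        | $0=0 $1=9 $2=11 $3=8 $4=2 $5=10 $6=6 $7=12  [not taken]
PC=2  andi  $1, $0, 13       | $0=0 $1=0 $2=11 $3=8 $4=2 $5=10 $6=6 $7=12
PC=3  slt  $4, $2, $5        | $0=0 $1=0 $2=11 $3=8 $4=0 $5=10 $6=6 $7=12
PC=4  slti  $2, $2, 4        | $0=0 $1=0 $2=0 $3=8 $4=0 $5=10 $6=6 $7=12
PC=5  beq  $0, $1, L8        | $0=0 $1=0 $2=0 $3=8 $4=0 $5=10 $6=6 $7=12  [TAKEN]
PC=6  slt  $1, $4, $5        | $0=0 $1=1 $2=0 $3=8 $4=0 $5=10 $6=6 $7=12
PC=8  andi  $5, $5, 0        | $0=0 $1=1 $2=0 $3=8 $4=0 $5=0 $6=6 $7=12

1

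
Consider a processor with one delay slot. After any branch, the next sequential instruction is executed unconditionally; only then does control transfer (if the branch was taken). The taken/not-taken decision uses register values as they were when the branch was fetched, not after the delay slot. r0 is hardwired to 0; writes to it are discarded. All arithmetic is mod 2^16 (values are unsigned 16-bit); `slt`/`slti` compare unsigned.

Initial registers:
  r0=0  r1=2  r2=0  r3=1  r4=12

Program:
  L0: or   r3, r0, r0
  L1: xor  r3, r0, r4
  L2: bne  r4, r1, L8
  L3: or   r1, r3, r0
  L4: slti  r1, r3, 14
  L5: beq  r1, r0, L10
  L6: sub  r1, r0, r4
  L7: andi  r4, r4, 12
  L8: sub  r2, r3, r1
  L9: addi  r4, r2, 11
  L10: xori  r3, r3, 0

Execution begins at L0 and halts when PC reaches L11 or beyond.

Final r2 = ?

0

[0] or   r3, r0, r0  →  {r0:0, r1:2, r2:0, r3:0, r4:12}
[1] xor  r3, r0, r4  →  {r0:0, r1:2, r2:0, r3:12, r4:12}
[2] bne  r4, r1, L8  →  {r0:0, r1:2, r2:0, r3:12, r4:12}  ⟨branch taken⟩
[3] or   r1, r3, r0  →  {r0:0, r1:12, r2:0, r3:12, r4:12}
[8] sub  r2, r3, r1  →  {r0:0, r1:12, r2:0, r3:12, r4:12}
[9] addi  r4, r2, 11  →  {r0:0, r1:12, r2:0, r3:12, r4:11}
[10] xori  r3, r3, 0  →  {r0:0, r1:12, r2:0, r3:12, r4:11}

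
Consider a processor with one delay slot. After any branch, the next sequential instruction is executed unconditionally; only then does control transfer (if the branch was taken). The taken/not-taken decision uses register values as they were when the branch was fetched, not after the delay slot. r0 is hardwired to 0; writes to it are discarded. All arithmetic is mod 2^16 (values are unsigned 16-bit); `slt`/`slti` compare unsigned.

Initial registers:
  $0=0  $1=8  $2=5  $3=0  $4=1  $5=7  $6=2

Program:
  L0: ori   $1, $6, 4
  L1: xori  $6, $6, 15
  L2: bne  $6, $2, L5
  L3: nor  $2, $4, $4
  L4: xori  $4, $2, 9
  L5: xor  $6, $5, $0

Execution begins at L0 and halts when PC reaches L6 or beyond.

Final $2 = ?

[0] ori   $1, $6, 4  →  {$0:0, $1:6, $2:5, $3:0, $4:1, $5:7, $6:2}
[1] xori  $6, $6, 15  →  {$0:0, $1:6, $2:5, $3:0, $4:1, $5:7, $6:13}
[2] bne  $6, $2, L5  →  {$0:0, $1:6, $2:5, $3:0, $4:1, $5:7, $6:13}  ⟨branch taken⟩
[3] nor  $2, $4, $4  →  {$0:0, $1:6, $2:65534, $3:0, $4:1, $5:7, $6:13}
[5] xor  $6, $5, $0  →  {$0:0, $1:6, $2:65534, $3:0, $4:1, $5:7, $6:7}

65534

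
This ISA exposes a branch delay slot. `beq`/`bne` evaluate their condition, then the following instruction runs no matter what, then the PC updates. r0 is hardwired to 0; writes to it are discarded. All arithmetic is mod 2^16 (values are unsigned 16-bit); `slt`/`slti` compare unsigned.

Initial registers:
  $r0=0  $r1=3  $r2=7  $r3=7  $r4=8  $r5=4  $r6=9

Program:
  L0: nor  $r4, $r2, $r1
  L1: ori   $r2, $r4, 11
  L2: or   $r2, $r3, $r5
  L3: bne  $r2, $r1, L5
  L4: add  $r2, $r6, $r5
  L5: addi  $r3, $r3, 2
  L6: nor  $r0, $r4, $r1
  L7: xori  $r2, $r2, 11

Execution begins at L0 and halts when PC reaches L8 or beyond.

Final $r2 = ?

6

#0 nor  $r4, $r2, $r1 ; 0/3/7/7/65528/4/9
#1 ori   $r2, $r4, 11 ; 0/3/65531/7/65528/4/9
#2 or   $r2, $r3, $r5 ; 0/3/7/7/65528/4/9
#3 bne  $r2, $r1, L5 ; 0/3/7/7/65528/4/9 ; →target
#4 add  $r2, $r6, $r5 ; 0/3/13/7/65528/4/9
#5 addi  $r3, $r3, 2 ; 0/3/13/9/65528/4/9
#6 nor  $r0, $r4, $r1 ; 0/3/13/9/65528/4/9
#7 xori  $r2, $r2, 11 ; 0/3/6/9/65528/4/9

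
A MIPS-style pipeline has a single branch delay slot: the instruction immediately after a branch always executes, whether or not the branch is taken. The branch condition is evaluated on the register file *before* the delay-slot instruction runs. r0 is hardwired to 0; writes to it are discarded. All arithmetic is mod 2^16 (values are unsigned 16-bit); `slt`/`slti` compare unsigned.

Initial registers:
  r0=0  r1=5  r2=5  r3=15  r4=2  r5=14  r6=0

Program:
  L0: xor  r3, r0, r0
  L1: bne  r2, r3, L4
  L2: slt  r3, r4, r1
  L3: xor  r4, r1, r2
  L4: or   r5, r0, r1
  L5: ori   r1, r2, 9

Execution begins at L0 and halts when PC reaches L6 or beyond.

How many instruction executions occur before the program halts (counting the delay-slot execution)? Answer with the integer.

PC=0  xor  r3, r0, r0        | r0=0 r1=5 r2=5 r3=0 r4=2 r5=14 r6=0
PC=1  bne  r2, r3, L4        | r0=0 r1=5 r2=5 r3=0 r4=2 r5=14 r6=0  [TAKEN]
PC=2  slt  r3, r4, r1        | r0=0 r1=5 r2=5 r3=1 r4=2 r5=14 r6=0
PC=4  or   r5, r0, r1        | r0=0 r1=5 r2=5 r3=1 r4=2 r5=5 r6=0
PC=5  ori   r1, r2, 9        | r0=0 r1=13 r2=5 r3=1 r4=2 r5=5 r6=0

5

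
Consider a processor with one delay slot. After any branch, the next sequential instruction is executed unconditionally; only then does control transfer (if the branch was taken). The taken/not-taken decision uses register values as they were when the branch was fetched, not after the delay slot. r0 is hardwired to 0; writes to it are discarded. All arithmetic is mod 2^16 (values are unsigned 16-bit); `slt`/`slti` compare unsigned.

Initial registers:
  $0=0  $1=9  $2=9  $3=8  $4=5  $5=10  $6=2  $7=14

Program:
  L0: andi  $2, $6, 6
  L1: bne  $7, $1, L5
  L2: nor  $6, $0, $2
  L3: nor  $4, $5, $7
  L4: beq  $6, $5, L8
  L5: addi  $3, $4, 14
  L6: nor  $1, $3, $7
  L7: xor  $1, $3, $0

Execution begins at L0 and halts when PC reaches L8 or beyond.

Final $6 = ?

65533

#0 andi  $2, $6, 6 ; 0/9/2/8/5/10/2/14
#1 bne  $7, $1, L5 ; 0/9/2/8/5/10/2/14 ; →target
#2 nor  $6, $0, $2 ; 0/9/2/8/5/10/65533/14
#5 addi  $3, $4, 14 ; 0/9/2/19/5/10/65533/14
#6 nor  $1, $3, $7 ; 0/65504/2/19/5/10/65533/14
#7 xor  $1, $3, $0 ; 0/19/2/19/5/10/65533/14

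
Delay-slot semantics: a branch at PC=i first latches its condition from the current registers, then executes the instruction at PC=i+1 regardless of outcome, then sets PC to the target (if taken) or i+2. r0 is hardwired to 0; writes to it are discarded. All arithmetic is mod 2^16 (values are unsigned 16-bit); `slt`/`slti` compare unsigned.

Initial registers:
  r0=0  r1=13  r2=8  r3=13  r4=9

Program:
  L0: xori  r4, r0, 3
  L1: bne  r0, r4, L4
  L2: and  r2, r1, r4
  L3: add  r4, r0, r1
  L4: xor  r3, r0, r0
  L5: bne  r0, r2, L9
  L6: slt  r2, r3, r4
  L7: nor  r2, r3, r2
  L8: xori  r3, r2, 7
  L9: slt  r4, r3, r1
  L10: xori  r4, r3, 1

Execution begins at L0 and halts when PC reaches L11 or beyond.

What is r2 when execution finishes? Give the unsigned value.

1

  step pc=0: xori  r4, r0, 3  regs=(0,13,8,13,3)
  step pc=1: bne  r0, r4, L4  cond=T  regs=(0,13,8,13,3)
  step pc=2: and  r2, r1, r4  regs=(0,13,1,13,3)
  step pc=4: xor  r3, r0, r0  regs=(0,13,1,0,3)
  step pc=5: bne  r0, r2, L9  cond=T  regs=(0,13,1,0,3)
  step pc=6: slt  r2, r3, r4  regs=(0,13,1,0,3)
  step pc=9: slt  r4, r3, r1  regs=(0,13,1,0,1)
  step pc=10: xori  r4, r3, 1  regs=(0,13,1,0,1)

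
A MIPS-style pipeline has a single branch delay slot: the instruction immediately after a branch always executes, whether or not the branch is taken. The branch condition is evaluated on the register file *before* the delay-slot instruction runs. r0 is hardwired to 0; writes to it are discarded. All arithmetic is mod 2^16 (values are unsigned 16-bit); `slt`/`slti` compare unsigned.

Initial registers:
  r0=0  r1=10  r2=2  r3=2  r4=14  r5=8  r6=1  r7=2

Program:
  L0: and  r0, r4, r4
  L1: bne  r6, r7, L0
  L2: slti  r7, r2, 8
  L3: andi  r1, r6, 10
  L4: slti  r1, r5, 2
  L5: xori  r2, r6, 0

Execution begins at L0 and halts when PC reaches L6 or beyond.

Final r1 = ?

0

  step pc=0: and  r0, r4, r4  regs=(0,10,2,2,14,8,1,2)
  step pc=1: bne  r6, r7, L0  cond=T  regs=(0,10,2,2,14,8,1,2)
  step pc=2: slti  r7, r2, 8  regs=(0,10,2,2,14,8,1,1)
  step pc=0: and  r0, r4, r4  regs=(0,10,2,2,14,8,1,1)
  step pc=1: bne  r6, r7, L0  cond=F  regs=(0,10,2,2,14,8,1,1)
  step pc=2: slti  r7, r2, 8  regs=(0,10,2,2,14,8,1,1)
  step pc=3: andi  r1, r6, 10  regs=(0,0,2,2,14,8,1,1)
  step pc=4: slti  r1, r5, 2  regs=(0,0,2,2,14,8,1,1)
  step pc=5: xori  r2, r6, 0  regs=(0,0,1,2,14,8,1,1)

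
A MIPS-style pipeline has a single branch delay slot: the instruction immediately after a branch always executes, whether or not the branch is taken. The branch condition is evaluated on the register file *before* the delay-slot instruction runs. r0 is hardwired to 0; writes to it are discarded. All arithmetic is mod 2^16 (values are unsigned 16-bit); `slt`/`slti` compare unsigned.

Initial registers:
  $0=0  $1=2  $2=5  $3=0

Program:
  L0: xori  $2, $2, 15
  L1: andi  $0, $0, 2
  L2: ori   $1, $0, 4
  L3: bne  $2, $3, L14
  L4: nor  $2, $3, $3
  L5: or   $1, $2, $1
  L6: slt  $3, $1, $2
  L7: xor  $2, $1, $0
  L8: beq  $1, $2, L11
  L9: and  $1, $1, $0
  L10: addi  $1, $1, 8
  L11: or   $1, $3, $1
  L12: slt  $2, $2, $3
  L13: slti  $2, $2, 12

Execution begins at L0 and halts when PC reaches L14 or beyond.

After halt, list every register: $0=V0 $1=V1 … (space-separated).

$0=0 $1=4 $2=65535 $3=0

#0 xori  $2, $2, 15 ; 0/2/10/0
#1 andi  $0, $0, 2 ; 0/2/10/0
#2 ori   $1, $0, 4 ; 0/4/10/0
#3 bne  $2, $3, L14 ; 0/4/10/0 ; →target
#4 nor  $2, $3, $3 ; 0/4/65535/0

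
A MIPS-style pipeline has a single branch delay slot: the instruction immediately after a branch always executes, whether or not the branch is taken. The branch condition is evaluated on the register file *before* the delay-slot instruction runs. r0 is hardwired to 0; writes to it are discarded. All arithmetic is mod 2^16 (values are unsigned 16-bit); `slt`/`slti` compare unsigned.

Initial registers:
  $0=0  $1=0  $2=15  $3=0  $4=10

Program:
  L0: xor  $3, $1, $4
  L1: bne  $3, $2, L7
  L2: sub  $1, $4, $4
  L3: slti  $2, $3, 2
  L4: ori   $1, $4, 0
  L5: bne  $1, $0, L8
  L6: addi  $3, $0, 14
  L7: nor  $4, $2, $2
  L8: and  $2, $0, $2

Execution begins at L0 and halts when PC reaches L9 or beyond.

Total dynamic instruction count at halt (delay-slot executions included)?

5

  step pc=0: xor  $3, $1, $4  regs=(0,0,15,10,10)
  step pc=1: bne  $3, $2, L7  cond=T  regs=(0,0,15,10,10)
  step pc=2: sub  $1, $4, $4  regs=(0,0,15,10,10)
  step pc=7: nor  $4, $2, $2  regs=(0,0,15,10,65520)
  step pc=8: and  $2, $0, $2  regs=(0,0,0,10,65520)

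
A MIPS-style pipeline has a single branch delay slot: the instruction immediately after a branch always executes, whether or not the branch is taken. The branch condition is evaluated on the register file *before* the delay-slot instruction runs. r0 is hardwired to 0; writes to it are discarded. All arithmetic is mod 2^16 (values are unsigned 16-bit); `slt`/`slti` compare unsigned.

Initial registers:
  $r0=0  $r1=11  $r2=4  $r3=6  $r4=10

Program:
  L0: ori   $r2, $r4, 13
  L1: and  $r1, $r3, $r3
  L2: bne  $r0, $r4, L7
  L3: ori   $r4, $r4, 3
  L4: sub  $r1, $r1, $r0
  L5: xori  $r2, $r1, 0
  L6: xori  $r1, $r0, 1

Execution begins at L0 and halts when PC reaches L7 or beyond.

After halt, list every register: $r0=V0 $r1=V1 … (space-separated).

$r0=0 $r1=6 $r2=15 $r3=6 $r4=11

  step pc=0: ori   $r2, $r4, 13  regs=(0,11,15,6,10)
  step pc=1: and  $r1, $r3, $r3  regs=(0,6,15,6,10)
  step pc=2: bne  $r0, $r4, L7  cond=T  regs=(0,6,15,6,10)
  step pc=3: ori   $r4, $r4, 3  regs=(0,6,15,6,11)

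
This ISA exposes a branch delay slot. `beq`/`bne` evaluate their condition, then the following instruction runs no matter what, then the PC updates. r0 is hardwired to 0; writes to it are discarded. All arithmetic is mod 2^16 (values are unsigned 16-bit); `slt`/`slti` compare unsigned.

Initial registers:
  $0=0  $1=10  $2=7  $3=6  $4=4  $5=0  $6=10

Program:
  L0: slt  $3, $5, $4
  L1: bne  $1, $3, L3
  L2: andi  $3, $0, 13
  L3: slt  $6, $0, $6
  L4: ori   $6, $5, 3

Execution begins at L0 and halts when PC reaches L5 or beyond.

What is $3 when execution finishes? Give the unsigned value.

PC=0  slt  $3, $5, $4        | $0=0 $1=10 $2=7 $3=1 $4=4 $5=0 $6=10
PC=1  bne  $1, $3, L3        | $0=0 $1=10 $2=7 $3=1 $4=4 $5=0 $6=10  [TAKEN]
PC=2  andi  $3, $0, 13       | $0=0 $1=10 $2=7 $3=0 $4=4 $5=0 $6=10
PC=3  slt  $6, $0, $6        | $0=0 $1=10 $2=7 $3=0 $4=4 $5=0 $6=1
PC=4  ori   $6, $5, 3        | $0=0 $1=10 $2=7 $3=0 $4=4 $5=0 $6=3

0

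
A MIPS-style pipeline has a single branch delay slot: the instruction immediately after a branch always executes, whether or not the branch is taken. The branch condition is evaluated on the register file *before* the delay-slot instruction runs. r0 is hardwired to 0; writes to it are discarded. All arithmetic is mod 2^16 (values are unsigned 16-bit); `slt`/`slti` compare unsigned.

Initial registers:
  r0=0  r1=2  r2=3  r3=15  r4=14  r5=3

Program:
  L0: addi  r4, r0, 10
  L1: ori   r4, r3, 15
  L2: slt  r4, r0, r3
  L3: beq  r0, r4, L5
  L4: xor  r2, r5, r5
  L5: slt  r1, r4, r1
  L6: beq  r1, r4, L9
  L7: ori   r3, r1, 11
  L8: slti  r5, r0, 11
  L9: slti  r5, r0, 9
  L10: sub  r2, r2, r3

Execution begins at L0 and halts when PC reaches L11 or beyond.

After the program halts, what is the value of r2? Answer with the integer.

[0] addi  r4, r0, 10  →  {r0:0, r1:2, r2:3, r3:15, r4:10, r5:3}
[1] ori   r4, r3, 15  →  {r0:0, r1:2, r2:3, r3:15, r4:15, r5:3}
[2] slt  r4, r0, r3  →  {r0:0, r1:2, r2:3, r3:15, r4:1, r5:3}
[3] beq  r0, r4, L5  →  {r0:0, r1:2, r2:3, r3:15, r4:1, r5:3}  ⟨branch fallthrough⟩
[4] xor  r2, r5, r5  →  {r0:0, r1:2, r2:0, r3:15, r4:1, r5:3}
[5] slt  r1, r4, r1  →  {r0:0, r1:1, r2:0, r3:15, r4:1, r5:3}
[6] beq  r1, r4, L9  →  {r0:0, r1:1, r2:0, r3:15, r4:1, r5:3}  ⟨branch taken⟩
[7] ori   r3, r1, 11  →  {r0:0, r1:1, r2:0, r3:11, r4:1, r5:3}
[9] slti  r5, r0, 9  →  {r0:0, r1:1, r2:0, r3:11, r4:1, r5:1}
[10] sub  r2, r2, r3  →  {r0:0, r1:1, r2:65525, r3:11, r4:1, r5:1}

65525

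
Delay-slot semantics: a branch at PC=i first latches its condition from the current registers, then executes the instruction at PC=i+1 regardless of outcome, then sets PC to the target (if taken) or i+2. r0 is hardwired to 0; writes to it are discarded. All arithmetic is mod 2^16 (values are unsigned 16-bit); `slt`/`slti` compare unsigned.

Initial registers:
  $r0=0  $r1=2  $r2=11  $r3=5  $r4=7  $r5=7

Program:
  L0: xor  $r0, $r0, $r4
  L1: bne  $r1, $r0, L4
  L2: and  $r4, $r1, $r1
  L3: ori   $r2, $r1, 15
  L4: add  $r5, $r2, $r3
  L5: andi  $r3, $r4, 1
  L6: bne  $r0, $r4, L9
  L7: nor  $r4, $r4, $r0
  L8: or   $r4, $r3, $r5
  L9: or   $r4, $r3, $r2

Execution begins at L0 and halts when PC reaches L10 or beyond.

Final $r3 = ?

  step pc=0: xor  $r0, $r0, $r4  regs=(0,2,11,5,7,7)
  step pc=1: bne  $r1, $r0, L4  cond=T  regs=(0,2,11,5,7,7)
  step pc=2: and  $r4, $r1, $r1  regs=(0,2,11,5,2,7)
  step pc=4: add  $r5, $r2, $r3  regs=(0,2,11,5,2,16)
  step pc=5: andi  $r3, $r4, 1  regs=(0,2,11,0,2,16)
  step pc=6: bne  $r0, $r4, L9  cond=T  regs=(0,2,11,0,2,16)
  step pc=7: nor  $r4, $r4, $r0  regs=(0,2,11,0,65533,16)
  step pc=9: or   $r4, $r3, $r2  regs=(0,2,11,0,11,16)

0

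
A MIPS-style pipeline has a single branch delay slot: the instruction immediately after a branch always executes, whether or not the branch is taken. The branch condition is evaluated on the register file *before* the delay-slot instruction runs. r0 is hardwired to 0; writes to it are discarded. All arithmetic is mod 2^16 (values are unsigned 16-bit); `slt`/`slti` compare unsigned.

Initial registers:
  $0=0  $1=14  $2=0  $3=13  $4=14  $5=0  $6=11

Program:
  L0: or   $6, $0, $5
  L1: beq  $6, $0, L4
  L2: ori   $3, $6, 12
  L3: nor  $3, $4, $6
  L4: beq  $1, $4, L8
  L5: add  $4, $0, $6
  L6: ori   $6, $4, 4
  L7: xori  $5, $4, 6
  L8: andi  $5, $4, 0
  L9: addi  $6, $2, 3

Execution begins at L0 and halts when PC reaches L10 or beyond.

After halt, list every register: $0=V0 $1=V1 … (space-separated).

$0=0 $1=14 $2=0 $3=12 $4=0 $5=0 $6=3

[0] or   $6, $0, $5  →  {$0:0, $1:14, $2:0, $3:13, $4:14, $5:0, $6:0}
[1] beq  $6, $0, L4  →  {$0:0, $1:14, $2:0, $3:13, $4:14, $5:0, $6:0}  ⟨branch taken⟩
[2] ori   $3, $6, 12  →  {$0:0, $1:14, $2:0, $3:12, $4:14, $5:0, $6:0}
[4] beq  $1, $4, L8  →  {$0:0, $1:14, $2:0, $3:12, $4:14, $5:0, $6:0}  ⟨branch taken⟩
[5] add  $4, $0, $6  →  {$0:0, $1:14, $2:0, $3:12, $4:0, $5:0, $6:0}
[8] andi  $5, $4, 0  →  {$0:0, $1:14, $2:0, $3:12, $4:0, $5:0, $6:0}
[9] addi  $6, $2, 3  →  {$0:0, $1:14, $2:0, $3:12, $4:0, $5:0, $6:3}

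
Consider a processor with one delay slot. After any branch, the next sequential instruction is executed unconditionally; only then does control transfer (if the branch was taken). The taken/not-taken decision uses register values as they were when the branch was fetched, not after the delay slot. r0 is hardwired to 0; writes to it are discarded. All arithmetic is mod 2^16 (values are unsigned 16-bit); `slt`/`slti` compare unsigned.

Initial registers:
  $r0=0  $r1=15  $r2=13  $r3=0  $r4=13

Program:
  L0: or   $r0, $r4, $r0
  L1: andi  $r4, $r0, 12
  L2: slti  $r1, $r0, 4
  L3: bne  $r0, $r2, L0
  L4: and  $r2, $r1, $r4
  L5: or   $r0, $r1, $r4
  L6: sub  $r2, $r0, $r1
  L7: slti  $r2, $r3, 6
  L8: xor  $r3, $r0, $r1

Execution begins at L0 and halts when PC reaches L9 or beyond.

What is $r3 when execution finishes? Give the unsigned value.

1

[0] or   $r0, $r4, $r0  →  {$r0:0, $r1:15, $r2:13, $r3:0, $r4:13}
[1] andi  $r4, $r0, 12  →  {$r0:0, $r1:15, $r2:13, $r3:0, $r4:0}
[2] slti  $r1, $r0, 4  →  {$r0:0, $r1:1, $r2:13, $r3:0, $r4:0}
[3] bne  $r0, $r2, L0  →  {$r0:0, $r1:1, $r2:13, $r3:0, $r4:0}  ⟨branch taken⟩
[4] and  $r2, $r1, $r4  →  {$r0:0, $r1:1, $r2:0, $r3:0, $r4:0}
[0] or   $r0, $r4, $r0  →  {$r0:0, $r1:1, $r2:0, $r3:0, $r4:0}
[1] andi  $r4, $r0, 12  →  {$r0:0, $r1:1, $r2:0, $r3:0, $r4:0}
[2] slti  $r1, $r0, 4  →  {$r0:0, $r1:1, $r2:0, $r3:0, $r4:0}
[3] bne  $r0, $r2, L0  →  {$r0:0, $r1:1, $r2:0, $r3:0, $r4:0}  ⟨branch fallthrough⟩
[4] and  $r2, $r1, $r4  →  {$r0:0, $r1:1, $r2:0, $r3:0, $r4:0}
[5] or   $r0, $r1, $r4  →  {$r0:0, $r1:1, $r2:0, $r3:0, $r4:0}
[6] sub  $r2, $r0, $r1  →  {$r0:0, $r1:1, $r2:65535, $r3:0, $r4:0}
[7] slti  $r2, $r3, 6  →  {$r0:0, $r1:1, $r2:1, $r3:0, $r4:0}
[8] xor  $r3, $r0, $r1  →  {$r0:0, $r1:1, $r2:1, $r3:1, $r4:0}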